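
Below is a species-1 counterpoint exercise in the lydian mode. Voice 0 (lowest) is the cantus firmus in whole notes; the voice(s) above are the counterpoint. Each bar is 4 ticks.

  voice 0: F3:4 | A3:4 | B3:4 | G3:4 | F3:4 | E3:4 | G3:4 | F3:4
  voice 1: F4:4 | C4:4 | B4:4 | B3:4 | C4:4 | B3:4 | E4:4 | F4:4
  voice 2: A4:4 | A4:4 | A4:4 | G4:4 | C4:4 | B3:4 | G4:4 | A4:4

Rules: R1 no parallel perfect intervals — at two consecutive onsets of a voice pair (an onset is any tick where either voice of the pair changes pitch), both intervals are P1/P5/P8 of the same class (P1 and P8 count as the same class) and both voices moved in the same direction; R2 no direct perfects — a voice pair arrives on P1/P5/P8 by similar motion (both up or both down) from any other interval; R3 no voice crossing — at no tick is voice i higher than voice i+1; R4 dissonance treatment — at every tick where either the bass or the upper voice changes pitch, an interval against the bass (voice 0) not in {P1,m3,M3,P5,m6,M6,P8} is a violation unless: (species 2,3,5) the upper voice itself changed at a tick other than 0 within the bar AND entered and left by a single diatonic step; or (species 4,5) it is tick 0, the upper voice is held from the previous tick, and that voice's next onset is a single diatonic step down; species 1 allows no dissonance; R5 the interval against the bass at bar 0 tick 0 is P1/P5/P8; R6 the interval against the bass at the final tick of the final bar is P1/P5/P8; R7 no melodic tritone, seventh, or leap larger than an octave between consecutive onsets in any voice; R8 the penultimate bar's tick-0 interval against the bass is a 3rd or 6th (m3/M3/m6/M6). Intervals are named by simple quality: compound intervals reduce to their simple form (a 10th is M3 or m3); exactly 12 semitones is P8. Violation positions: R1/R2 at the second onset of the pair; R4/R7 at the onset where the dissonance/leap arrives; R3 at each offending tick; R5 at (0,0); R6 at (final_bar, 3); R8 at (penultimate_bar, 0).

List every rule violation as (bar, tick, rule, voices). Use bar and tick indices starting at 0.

bar 0: v0=F3 v1=F4 v2=A4 downbeat M3
bar 1: v0=A3 v1=C4 v2=A4 downbeat P8
bar 2: v0=B3 v1=B4 v2=A4 downbeat m7
bar 3: v0=G3 v1=B3 v2=G4 downbeat P8
bar 4: v0=F3 v1=C4 v2=C4 downbeat P5
bar 5: v0=E3 v1=B3 v2=B3 downbeat P5
bar 6: v0=G3 v1=E4 v2=G4 downbeat P8
bar 7: v0=F3 v1=F4 v2=A4 downbeat M3
  -> R5 @ bar 0 tick 0 v(0, 2): opens on M3
  -> R2 @ bar 2 tick 0 v(0, 1): A3/C4 m3 -> B3/B4 P8 similar
  -> R3 @ bar 2 tick 0 v(1, 2): B4 above A4
  -> R4 @ bar 2 tick 0 v(0, 2): B3/A4 m7 untreated
  -> R7 @ bar 2 tick 0 v(1,): C4->B4 leap 11st
  -> R3 @ bar 2 tick 1 v(1, 2): B4 above A4
  -> R3 @ bar 2 tick 2 v(1, 2): B4 above A4
  -> R3 @ bar 2 tick 3 v(1, 2): B4 above A4
  -> R2 @ bar 3 tick 0 v(0, 2): B3/A4 m7 -> G3/G4 P8 similar
  -> R2 @ bar 4 tick 0 v(0, 2): G3/G4 P8 -> F3/C4 P5 similar
  -> R1 @ bar 5 tick 0 v(0, 1): F3/C4 P5 -> E3/B3 P5 similar
  -> R1 @ bar 5 tick 0 v(0, 2): F3/C4 P5 -> E3/B3 P5 similar
  -> R1 @ bar 5 tick 0 v(1, 2): C4/C4 P1 -> B3/B3 P1 similar
  -> R2 @ bar 6 tick 0 v(0, 2): E3/B3 P5 -> G3/G4 P8 similar
  -> R8 @ bar 6 tick 0 v(0, 2): penult P8 not 3rd/6th
  -> R6 @ bar 7 tick 3 v(0, 2): closes on M3

(0, 0, R5, (0, 2))
(2, 0, R2, (0, 1))
(2, 0, R3, (1, 2))
(2, 0, R4, (0, 2))
(2, 0, R7, (1,))
(2, 1, R3, (1, 2))
(2, 2, R3, (1, 2))
(2, 3, R3, (1, 2))
(3, 0, R2, (0, 2))
(4, 0, R2, (0, 2))
(5, 0, R1, (0, 1))
(5, 0, R1, (0, 2))
(5, 0, R1, (1, 2))
(6, 0, R2, (0, 2))
(6, 0, R8, (0, 2))
(7, 3, R6, (0, 2))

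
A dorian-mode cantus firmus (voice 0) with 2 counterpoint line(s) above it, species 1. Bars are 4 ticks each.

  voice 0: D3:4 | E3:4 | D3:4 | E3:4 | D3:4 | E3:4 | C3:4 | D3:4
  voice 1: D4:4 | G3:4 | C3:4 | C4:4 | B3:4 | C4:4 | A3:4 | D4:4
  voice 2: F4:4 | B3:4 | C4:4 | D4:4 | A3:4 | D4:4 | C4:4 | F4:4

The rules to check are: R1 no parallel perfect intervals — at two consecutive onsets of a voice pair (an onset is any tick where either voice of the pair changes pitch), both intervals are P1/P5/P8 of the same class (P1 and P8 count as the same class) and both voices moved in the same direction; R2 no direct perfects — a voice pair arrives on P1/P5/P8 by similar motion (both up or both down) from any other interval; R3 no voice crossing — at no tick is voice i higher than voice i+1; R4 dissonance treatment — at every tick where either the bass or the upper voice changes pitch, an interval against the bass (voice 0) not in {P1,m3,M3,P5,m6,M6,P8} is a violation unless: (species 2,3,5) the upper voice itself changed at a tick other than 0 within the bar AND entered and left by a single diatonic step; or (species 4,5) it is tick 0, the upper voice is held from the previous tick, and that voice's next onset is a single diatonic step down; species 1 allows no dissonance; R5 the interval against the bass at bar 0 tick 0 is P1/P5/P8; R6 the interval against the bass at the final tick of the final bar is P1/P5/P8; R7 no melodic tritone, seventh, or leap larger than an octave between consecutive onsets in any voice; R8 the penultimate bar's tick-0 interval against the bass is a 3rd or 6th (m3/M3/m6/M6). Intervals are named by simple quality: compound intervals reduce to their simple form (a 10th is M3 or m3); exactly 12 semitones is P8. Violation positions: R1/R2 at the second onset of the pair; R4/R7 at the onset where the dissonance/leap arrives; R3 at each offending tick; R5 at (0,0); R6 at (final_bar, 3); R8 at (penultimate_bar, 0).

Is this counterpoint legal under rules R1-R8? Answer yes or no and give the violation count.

bar 0: v0=D3 v1=D4 v2=F4 (m3)
bar 1: v0=E3 v1=G3 v2=B3 (P5)
bar 2: v0=D3 v1=C3 v2=C4 (m7)
bar 3: v0=E3 v1=C4 v2=D4 (m7)
bar 4: v0=D3 v1=B3 v2=A3 (P5)
bar 5: v0=E3 v1=C4 v2=D4 (m7)
bar 6: v0=C3 v1=A3 v2=C4 (P8)
bar 7: v0=D3 v1=D4 v2=F4 (m3)
  R5 @ bar0.0: opens on m3
  R7 @ bar1.0: F4->B3 leap 6st
  R3 @ bar2.0: D3 above C3
  R4 @ bar2.0: D3/C3 M2 untreated
  R4 @ bar2.0: D3/C4 m7 untreated
  R3 @ bar2.1: D3 above C3
  R3 @ bar2.2: D3 above C3
  R3 @ bar2.3: D3 above C3
  R4 @ bar3.0: E3/D4 m7 untreated
  R2 @ bar4.0: E3/D4 m7 -> D3/A3 P5 similar
  R3 @ bar4.0: B3 above A3
  R3 @ bar4.1: B3 above A3
  R3 @ bar4.2: B3 above A3
  R3 @ bar4.3: B3 above A3
  R4 @ bar5.0: E3/D4 m7 untreated
  R2 @ bar6.0: E3/D4 m7 -> C3/C4 P8 similar
  R8 @ bar6.0: penult P8 not 3rd/6th
  R2 @ bar7.0: C3/A3 M6 -> D3/D4 P8 similar
  R6 @ bar7.3: closes on m3

No (19 violations)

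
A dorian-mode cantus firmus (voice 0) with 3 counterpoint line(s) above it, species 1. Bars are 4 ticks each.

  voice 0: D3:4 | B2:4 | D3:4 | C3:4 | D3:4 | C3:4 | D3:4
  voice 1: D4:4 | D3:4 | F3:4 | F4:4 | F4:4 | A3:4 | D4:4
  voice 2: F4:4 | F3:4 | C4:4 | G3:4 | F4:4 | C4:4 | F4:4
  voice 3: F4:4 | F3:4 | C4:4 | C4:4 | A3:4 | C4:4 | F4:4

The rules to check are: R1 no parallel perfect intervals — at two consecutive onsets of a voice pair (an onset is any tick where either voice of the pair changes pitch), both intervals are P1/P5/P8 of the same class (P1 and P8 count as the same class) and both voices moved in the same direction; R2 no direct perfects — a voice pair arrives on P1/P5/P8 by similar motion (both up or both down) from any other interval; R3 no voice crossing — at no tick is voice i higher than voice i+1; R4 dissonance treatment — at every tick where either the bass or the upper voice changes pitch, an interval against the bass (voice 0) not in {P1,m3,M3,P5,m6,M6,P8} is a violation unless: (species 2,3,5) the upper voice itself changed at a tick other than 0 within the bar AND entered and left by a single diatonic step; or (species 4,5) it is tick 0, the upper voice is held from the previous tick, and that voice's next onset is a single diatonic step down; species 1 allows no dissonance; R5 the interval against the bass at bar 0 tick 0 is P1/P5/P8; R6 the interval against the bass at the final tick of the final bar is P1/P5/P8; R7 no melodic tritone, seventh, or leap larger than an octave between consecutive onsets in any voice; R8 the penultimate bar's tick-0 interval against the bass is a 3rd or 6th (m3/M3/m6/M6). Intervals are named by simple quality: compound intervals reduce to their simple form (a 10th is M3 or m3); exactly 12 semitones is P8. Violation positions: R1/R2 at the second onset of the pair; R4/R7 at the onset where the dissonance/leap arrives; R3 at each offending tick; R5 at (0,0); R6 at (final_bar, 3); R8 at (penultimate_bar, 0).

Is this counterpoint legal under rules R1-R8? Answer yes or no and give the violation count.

bar 0: v0=D3 v1=D4 v2=F4 v3=F4 (m3)
bar 1: v0=B2 v1=D3 v2=F3 v3=F3 (TT)
bar 2: v0=D3 v1=F3 v2=C4 v3=C4 (m7)
bar 3: v0=C3 v1=F4 v2=G3 v3=C4 (P8)
bar 4: v0=D3 v1=F4 v2=F4 v3=A3 (P5)
bar 5: v0=C3 v1=A3 v2=C4 v3=C4 (P8)
bar 6: v0=D3 v1=D4 v2=F4 v3=F4 (m3)
  R5 @ bar0.0: opens on m3
  R5 @ bar0.0: opens on m3
  R1 @ bar1.0: F4/F4 P1 -> F3/F3 P1 similar
  R4 @ bar1.0: B2/F3 TT untreated
  R4 @ bar1.0: B2/F3 TT untreated
  R1 @ bar2.0: F3/F3 P1 -> C4/C4 P1 similar
  R2 @ bar2.0: D3/F3 m3 -> F3/C4 P5 similar
  R2 @ bar2.0: D3/F3 m3 -> F3/C4 P5 similar
  R4 @ bar2.0: D3/C4 m7 untreated
  R4 @ bar2.0: D3/C4 m7 untreated
  R2 @ bar3.0: D3/C4 m7 -> C3/G3 P5 similar
  R3 @ bar3.0: F4 above G3
  R4 @ bar3.0: C3/F4 P4 untreated
  R3 @ bar3.1: F4 above G3
  R3 @ bar3.2: F4 above G3
  R3 @ bar3.3: F4 above G3
  R3 @ bar4.0: F4 above A3
  R7 @ bar4.0: G3->F4 leap 10st
  R3 @ bar4.1: F4 above A3
  R3 @ bar4.2: F4 above A3
  R3 @ bar4.3: F4 above A3
  R2 @ bar5.0: D3/F4 m3 -> C3/C4 P8 similar
  R8 @ bar5.0: penult P8 not 3rd/6th
  R8 @ bar5.0: penult P8 not 3rd/6th
  R1 @ bar6.0: C4/C4 P1 -> F4/F4 P1 similar
  R2 @ bar6.0: C3/A3 M6 -> D3/D4 P8 similar
  R6 @ bar6.3: closes on m3
  R6 @ bar6.3: closes on m3

No (28 violations)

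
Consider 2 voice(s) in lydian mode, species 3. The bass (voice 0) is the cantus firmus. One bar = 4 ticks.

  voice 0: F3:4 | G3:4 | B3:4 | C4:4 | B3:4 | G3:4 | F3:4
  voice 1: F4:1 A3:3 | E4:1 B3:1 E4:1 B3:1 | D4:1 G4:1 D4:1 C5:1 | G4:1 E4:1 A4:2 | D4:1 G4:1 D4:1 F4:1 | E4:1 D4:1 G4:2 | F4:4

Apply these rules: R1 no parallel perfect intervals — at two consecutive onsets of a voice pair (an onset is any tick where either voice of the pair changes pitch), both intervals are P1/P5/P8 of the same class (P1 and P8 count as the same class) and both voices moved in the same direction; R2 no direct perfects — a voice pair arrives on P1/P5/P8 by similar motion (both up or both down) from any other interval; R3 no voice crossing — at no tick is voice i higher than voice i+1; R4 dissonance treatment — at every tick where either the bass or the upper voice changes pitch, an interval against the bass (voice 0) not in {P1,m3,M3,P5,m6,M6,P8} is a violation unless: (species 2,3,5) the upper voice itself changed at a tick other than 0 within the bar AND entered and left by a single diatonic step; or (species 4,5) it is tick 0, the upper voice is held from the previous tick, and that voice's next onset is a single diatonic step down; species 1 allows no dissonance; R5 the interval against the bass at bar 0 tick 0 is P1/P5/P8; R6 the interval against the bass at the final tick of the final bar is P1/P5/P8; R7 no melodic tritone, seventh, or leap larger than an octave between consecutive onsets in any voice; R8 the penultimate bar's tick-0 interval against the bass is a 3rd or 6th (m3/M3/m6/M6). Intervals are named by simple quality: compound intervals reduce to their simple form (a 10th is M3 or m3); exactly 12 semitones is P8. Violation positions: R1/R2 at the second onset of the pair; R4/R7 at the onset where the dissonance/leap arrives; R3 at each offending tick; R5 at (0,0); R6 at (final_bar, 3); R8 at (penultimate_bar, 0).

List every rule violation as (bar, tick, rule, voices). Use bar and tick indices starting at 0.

(2, 3, R4, (0, 1))
(2, 3, R7, (1,))
(4, 3, R4, (0, 1))
(6, 0, R1, (0, 1))

bar 0: v0=F3 v1=F4 downbeat P8
bar 1: v0=G3 v1=E4 downbeat M6
bar 2: v0=B3 v1=D4 downbeat m3
bar 3: v0=C4 v1=G4 downbeat P5
bar 4: v0=B3 v1=D4 downbeat m3
bar 5: v0=G3 v1=E4 downbeat M6
bar 6: v0=F3 v1=F4 downbeat P8
  -> R4 @ bar 2 tick 3 v(0, 1): B3/C5 m2 untreated
  -> R7 @ bar 2 tick 3 v(1,): D4->C5 leap 10st
  -> R4 @ bar 4 tick 3 v(0, 1): B3/F4 TT untreated
  -> R1 @ bar 6 tick 0 v(0, 1): G3/G4 P8 -> F3/F4 P8 similar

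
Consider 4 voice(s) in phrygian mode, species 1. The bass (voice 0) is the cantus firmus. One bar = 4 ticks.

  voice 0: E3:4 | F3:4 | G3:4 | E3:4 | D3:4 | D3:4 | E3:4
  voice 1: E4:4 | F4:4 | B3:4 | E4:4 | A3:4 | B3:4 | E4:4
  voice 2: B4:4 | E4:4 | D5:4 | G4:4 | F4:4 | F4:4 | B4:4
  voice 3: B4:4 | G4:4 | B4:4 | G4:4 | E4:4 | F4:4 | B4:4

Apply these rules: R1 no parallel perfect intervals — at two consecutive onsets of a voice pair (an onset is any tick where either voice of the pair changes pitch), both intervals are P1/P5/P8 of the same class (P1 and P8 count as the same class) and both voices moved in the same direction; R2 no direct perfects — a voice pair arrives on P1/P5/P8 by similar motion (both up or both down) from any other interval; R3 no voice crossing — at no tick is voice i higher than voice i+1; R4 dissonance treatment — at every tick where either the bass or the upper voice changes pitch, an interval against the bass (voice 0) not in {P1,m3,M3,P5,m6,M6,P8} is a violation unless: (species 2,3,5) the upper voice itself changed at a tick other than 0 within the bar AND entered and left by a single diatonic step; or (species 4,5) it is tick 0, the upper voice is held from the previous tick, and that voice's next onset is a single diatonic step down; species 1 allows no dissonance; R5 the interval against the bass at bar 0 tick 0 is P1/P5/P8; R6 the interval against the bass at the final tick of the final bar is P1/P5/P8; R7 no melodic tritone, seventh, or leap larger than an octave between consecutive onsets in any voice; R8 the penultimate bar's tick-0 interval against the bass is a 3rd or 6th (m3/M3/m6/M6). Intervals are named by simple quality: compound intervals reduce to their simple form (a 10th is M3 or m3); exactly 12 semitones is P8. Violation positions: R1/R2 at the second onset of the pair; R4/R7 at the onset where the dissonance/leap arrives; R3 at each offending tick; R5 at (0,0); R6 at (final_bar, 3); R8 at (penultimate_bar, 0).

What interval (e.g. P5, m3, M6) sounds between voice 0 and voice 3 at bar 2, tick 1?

voice 0=G3 voice 3=B4 -> M3

M3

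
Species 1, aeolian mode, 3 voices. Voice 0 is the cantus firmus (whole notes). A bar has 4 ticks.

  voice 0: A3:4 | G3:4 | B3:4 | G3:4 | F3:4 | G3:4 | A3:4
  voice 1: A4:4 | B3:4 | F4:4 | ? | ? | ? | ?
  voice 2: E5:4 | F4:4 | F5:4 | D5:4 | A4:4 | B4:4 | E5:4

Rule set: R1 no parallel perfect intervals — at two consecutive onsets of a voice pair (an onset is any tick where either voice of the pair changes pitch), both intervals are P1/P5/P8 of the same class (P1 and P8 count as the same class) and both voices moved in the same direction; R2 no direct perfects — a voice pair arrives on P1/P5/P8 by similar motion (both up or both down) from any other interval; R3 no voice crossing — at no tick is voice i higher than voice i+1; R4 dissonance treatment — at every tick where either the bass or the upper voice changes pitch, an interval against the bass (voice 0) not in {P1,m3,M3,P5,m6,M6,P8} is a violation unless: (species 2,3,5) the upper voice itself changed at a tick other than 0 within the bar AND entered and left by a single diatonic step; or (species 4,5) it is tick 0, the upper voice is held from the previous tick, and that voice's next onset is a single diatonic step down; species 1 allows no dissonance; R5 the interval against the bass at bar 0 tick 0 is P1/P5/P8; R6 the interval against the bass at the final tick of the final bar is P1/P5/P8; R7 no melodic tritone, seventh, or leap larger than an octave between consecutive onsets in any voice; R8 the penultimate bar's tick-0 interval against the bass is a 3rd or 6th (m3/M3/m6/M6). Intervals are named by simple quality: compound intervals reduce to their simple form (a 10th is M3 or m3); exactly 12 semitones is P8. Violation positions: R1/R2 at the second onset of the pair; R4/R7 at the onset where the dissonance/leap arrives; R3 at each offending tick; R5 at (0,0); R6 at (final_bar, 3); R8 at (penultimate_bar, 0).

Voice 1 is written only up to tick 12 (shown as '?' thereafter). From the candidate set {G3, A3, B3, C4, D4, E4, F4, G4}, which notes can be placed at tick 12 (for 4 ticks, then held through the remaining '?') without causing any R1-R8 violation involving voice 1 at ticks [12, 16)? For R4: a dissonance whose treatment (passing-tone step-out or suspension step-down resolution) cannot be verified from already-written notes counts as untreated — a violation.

{E4, G4}

G3: violates R2,R7
A3: violates R4
B3: violates R7
C4: violates R4
D4: violates R1,R2
E4: legal
F4: violates R4
G4: legal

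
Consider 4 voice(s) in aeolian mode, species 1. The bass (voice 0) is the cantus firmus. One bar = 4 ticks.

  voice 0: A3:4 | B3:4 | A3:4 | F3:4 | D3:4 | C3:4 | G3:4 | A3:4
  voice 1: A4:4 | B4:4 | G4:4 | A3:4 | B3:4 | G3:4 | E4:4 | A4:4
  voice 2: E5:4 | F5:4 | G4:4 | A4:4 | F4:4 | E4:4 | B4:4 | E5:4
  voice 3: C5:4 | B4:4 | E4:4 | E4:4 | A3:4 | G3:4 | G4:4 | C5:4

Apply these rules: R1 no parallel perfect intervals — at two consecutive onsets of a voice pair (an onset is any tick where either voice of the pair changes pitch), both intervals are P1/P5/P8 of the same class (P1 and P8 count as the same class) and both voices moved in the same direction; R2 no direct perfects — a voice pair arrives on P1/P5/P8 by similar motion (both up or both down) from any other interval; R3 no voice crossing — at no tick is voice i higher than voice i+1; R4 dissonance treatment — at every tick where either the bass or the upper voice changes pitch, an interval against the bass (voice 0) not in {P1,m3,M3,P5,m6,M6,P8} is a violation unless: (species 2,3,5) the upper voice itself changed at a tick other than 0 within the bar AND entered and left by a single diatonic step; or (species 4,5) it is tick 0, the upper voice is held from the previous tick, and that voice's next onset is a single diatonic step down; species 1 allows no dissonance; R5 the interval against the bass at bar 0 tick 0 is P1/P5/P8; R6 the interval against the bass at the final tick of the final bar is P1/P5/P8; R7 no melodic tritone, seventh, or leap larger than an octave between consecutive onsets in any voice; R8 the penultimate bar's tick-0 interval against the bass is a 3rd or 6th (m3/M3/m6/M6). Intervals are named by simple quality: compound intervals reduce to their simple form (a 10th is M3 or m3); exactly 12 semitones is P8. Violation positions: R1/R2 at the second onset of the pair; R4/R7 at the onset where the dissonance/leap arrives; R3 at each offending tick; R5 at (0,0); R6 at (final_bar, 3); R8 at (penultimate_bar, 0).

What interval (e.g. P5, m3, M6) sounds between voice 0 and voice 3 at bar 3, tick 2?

M7

voice 0=F3 voice 3=E4 -> M7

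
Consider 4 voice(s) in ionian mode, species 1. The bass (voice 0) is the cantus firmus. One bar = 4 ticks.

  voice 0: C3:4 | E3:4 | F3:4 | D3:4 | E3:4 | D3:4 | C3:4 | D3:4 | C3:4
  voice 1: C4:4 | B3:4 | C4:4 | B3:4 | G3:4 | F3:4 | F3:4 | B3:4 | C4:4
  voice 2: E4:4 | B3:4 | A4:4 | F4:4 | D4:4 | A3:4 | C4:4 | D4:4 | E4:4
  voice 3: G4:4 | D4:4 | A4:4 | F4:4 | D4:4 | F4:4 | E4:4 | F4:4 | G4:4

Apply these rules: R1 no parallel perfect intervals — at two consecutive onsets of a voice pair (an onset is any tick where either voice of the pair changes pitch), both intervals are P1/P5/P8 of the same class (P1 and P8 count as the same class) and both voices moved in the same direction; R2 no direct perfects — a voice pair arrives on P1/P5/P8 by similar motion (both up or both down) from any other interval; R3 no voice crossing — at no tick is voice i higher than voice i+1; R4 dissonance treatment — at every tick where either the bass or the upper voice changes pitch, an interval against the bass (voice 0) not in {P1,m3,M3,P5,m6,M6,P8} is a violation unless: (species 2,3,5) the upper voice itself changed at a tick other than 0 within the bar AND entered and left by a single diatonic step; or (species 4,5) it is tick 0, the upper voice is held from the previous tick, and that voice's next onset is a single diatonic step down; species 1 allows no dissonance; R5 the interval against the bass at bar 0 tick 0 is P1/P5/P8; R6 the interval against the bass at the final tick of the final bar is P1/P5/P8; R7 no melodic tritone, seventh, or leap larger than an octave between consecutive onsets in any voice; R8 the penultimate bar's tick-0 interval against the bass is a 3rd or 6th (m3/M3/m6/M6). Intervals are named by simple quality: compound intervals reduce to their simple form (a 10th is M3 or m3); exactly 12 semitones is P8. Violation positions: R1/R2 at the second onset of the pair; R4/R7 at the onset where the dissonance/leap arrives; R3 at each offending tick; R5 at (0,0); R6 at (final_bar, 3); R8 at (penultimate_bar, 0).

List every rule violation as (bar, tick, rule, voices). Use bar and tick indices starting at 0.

bar 0: v0=C3 v1=C4 v2=E4 v3=G4 downbeat P5
bar 1: v0=E3 v1=B3 v2=B3 v3=D4 downbeat m7
bar 2: v0=F3 v1=C4 v2=A4 v3=A4 downbeat M3
bar 3: v0=D3 v1=B3 v2=F4 v3=F4 downbeat m3
bar 4: v0=E3 v1=G3 v2=D4 v3=D4 downbeat m7
bar 5: v0=D3 v1=F3 v2=A3 v3=F4 downbeat m3
bar 6: v0=C3 v1=F3 v2=C4 v3=E4 downbeat M3
bar 7: v0=D3 v1=B3 v2=D4 v3=F4 downbeat m3
bar 8: v0=C3 v1=C4 v2=E4 v3=G4 downbeat P5
  -> R5 @ bar 0 tick 0 v(0, 2): opens on M3
  -> R2 @ bar 1 tick 0 v(1, 2): C4/E4 M3 -> B3/B3 P1 similar
  -> R4 @ bar 1 tick 0 v(0, 3): E3/D4 m7 untreated
  -> R1 @ bar 2 tick 0 v(0, 1): E3/B3 P5 -> F3/C4 P5 similar
  -> R2 @ bar 2 tick 0 v(2, 3): B3/D4 m3 -> A4/A4 P1 similar
  -> R7 @ bar 2 tick 0 v(2,): B3->A4 leap 10st
  -> R1 @ bar 3 tick 0 v(2, 3): A4/A4 P1 -> F4/F4 P1 similar
  -> R1 @ bar 4 tick 0 v(2, 3): F4/F4 P1 -> D4/D4 P1 similar
  -> R2 @ bar 4 tick 0 v(1, 2): B3/F4 TT -> G3/D4 P5 similar
  -> R2 @ bar 4 tick 0 v(1, 3): B3/F4 TT -> G3/D4 P5 similar
  -> R4 @ bar 4 tick 0 v(0, 2): E3/D4 m7 untreated
  -> R4 @ bar 4 tick 0 v(0, 3): E3/D4 m7 untreated
  -> R2 @ bar 5 tick 0 v(0, 2): E3/D4 m7 -> D3/A3 P5 similar
  -> R4 @ bar 6 tick 0 v(0, 1): C3/F3 P4 untreated
  -> R1 @ bar 7 tick 0 v(0, 2): C3/C4 P8 -> D3/D4 P8 similar
  -> R7 @ bar 7 tick 0 v(1,): F3->B3 leap 6st
  -> R8 @ bar 7 tick 0 v(0, 2): penult P8 not 3rd/6th
  -> R2 @ bar 8 tick 0 v(1, 3): B3/F4 TT -> C4/G4 P5 similar
  -> R6 @ bar 8 tick 3 v(0, 2): closes on M3

(0, 0, R5, (0, 2))
(1, 0, R2, (1, 2))
(1, 0, R4, (0, 3))
(2, 0, R1, (0, 1))
(2, 0, R2, (2, 3))
(2, 0, R7, (2,))
(3, 0, R1, (2, 3))
(4, 0, R1, (2, 3))
(4, 0, R2, (1, 2))
(4, 0, R2, (1, 3))
(4, 0, R4, (0, 2))
(4, 0, R4, (0, 3))
(5, 0, R2, (0, 2))
(6, 0, R4, (0, 1))
(7, 0, R1, (0, 2))
(7, 0, R7, (1,))
(7, 0, R8, (0, 2))
(8, 0, R2, (1, 3))
(8, 3, R6, (0, 2))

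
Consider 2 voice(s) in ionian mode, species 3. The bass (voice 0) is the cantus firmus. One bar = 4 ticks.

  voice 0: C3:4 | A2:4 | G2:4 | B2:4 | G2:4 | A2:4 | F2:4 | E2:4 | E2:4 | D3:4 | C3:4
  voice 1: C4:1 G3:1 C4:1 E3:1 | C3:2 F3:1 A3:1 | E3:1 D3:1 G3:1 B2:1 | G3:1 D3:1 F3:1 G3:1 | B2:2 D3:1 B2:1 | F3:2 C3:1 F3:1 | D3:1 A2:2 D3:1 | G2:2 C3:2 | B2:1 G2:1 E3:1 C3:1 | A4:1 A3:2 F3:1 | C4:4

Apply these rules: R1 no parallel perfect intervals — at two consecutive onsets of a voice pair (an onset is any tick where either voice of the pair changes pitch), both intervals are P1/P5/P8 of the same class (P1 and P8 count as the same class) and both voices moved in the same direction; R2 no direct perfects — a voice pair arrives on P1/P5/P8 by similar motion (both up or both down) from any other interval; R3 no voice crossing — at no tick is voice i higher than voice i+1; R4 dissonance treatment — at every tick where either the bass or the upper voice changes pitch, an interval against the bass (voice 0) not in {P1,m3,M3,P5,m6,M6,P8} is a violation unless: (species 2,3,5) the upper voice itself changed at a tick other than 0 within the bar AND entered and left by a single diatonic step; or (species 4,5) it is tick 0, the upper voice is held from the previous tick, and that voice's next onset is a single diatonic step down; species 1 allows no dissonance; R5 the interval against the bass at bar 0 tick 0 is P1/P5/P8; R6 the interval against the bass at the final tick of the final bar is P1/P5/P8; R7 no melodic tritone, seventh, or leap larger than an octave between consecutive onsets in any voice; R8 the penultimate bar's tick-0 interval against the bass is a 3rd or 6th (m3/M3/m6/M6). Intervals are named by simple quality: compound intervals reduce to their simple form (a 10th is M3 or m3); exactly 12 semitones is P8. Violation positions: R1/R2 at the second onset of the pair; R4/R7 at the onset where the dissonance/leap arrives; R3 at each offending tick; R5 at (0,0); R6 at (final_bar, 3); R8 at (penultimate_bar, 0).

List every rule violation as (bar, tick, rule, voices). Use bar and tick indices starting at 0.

(3, 2, R4, (0, 1))
(5, 0, R7, (1,))
(9, 0, R2, (0, 1))
(9, 0, R7, (0,))
(9, 0, R7, (1,))
(9, 0, R8, (0, 1))

bar 0: v0=C3 v1=C4 downbeat P8
bar 1: v0=A2 v1=C3 downbeat m3
bar 2: v0=G2 v1=E3 downbeat M6
bar 3: v0=B2 v1=G3 downbeat m6
bar 4: v0=G2 v1=B2 downbeat M3
bar 5: v0=A2 v1=F3 downbeat m6
bar 6: v0=F2 v1=D3 downbeat M6
bar 7: v0=E2 v1=G2 downbeat m3
bar 8: v0=E2 v1=B2 downbeat P5
bar 9: v0=D3 v1=A4 downbeat P5
bar 10: v0=C3 v1=C4 downbeat P8
  -> R4 @ bar 3 tick 2 v(0, 1): B2/F3 TT untreated
  -> R7 @ bar 5 tick 0 v(1,): B2->F3 leap 6st
  -> R2 @ bar 9 tick 0 v(0, 1): E2/C3 m6 -> D3/A4 P5 similar
  -> R7 @ bar 9 tick 0 v(0,): E2->D3 leap 10st
  -> R7 @ bar 9 tick 0 v(1,): C3->A4 leap 21st
  -> R8 @ bar 9 tick 0 v(0, 1): penult P5 not 3rd/6th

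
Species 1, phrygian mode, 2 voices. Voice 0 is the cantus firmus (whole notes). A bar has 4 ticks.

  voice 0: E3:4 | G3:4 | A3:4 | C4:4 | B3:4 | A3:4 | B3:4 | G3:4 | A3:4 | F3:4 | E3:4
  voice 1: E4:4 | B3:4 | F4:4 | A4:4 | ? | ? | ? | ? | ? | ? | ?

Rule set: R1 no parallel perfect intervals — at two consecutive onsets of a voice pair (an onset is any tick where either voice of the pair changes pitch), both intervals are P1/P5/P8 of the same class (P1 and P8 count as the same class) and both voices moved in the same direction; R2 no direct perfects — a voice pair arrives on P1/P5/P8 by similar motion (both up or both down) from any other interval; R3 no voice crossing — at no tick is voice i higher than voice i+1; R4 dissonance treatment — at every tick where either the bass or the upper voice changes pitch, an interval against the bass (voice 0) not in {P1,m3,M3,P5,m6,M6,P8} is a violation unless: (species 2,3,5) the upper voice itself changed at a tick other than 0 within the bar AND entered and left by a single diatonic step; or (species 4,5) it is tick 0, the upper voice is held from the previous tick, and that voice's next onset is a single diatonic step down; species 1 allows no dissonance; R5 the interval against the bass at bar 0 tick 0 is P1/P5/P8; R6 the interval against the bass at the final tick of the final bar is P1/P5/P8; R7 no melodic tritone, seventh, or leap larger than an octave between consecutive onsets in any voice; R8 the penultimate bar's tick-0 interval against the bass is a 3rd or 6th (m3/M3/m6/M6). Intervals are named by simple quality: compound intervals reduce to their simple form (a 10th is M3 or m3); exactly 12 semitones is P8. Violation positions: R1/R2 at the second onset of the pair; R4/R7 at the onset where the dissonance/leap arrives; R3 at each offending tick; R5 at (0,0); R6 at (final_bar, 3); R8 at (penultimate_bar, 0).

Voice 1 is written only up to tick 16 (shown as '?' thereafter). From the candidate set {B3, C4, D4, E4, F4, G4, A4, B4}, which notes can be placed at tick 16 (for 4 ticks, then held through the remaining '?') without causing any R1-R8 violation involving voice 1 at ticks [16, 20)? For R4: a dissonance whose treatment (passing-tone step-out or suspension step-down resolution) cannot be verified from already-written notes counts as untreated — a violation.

B3: violates R2,R7
C4: violates R4
D4: legal
E4: violates R4
F4: violates R4
G4: legal
A4: violates R4
B4: legal

{B4, D4, G4}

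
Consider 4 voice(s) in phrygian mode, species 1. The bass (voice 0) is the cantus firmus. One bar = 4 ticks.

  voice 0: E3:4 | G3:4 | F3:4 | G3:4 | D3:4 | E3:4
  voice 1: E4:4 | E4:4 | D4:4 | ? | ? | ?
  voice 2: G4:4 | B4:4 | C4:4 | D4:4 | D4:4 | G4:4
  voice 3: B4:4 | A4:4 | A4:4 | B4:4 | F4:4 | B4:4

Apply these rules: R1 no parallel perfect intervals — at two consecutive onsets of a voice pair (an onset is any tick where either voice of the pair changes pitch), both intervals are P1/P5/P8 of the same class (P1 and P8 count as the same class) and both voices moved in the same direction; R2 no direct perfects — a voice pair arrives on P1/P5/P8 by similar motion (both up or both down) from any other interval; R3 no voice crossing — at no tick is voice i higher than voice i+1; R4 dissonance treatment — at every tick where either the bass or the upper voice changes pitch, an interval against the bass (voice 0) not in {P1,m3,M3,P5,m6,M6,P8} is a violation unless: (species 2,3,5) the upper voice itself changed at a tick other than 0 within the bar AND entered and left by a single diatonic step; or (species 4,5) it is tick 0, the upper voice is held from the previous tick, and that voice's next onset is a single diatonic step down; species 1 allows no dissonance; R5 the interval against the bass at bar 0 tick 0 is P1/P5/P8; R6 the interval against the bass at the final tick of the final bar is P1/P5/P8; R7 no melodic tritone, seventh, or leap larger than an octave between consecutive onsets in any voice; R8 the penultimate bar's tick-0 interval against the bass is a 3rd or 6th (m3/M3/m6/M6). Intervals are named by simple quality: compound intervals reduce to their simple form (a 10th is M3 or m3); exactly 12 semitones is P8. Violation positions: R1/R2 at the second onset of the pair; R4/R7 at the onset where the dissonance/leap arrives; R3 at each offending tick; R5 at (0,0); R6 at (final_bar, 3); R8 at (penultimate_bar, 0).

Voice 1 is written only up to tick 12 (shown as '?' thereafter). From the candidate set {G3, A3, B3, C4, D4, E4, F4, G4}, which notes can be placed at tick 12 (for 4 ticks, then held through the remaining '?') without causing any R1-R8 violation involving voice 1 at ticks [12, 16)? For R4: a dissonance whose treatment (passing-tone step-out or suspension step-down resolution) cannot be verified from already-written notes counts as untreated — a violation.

G3: legal
A3: violates R4
B3: legal
C4: violates R4
D4: legal
E4: violates R1,R3
F4: violates R3,R4
G4: violates R2,R3

{B3, D4, G3}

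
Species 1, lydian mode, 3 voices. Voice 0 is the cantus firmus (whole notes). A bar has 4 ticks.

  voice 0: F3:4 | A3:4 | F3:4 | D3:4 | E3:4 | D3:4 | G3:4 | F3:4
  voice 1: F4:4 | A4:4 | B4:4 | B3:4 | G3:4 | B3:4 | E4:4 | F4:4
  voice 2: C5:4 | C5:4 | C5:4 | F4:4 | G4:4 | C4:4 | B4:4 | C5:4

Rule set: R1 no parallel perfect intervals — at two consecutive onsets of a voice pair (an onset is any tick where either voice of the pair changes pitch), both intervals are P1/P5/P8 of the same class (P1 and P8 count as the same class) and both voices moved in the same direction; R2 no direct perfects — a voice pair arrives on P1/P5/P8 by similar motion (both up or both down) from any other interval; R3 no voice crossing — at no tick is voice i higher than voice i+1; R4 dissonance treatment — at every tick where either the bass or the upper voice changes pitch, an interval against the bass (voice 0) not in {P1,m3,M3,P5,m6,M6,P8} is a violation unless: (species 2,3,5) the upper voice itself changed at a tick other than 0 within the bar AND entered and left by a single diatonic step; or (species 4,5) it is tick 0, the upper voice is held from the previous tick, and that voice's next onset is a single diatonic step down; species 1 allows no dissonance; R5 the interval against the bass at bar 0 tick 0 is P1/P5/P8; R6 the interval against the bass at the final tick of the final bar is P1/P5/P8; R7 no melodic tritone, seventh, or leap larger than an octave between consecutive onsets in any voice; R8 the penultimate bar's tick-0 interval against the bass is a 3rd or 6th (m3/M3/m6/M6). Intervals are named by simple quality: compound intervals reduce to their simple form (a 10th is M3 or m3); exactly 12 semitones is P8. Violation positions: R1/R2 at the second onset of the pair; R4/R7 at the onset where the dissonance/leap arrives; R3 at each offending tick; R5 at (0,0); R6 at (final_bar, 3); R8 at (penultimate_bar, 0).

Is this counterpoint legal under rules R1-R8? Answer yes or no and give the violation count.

bar 0: v0=F3 v1=F4 v2=C5 (P5)
bar 1: v0=A3 v1=A4 v2=C5 (m3)
bar 2: v0=F3 v1=B4 v2=C5 (P5)
bar 3: v0=D3 v1=B3 v2=F4 (m3)
bar 4: v0=E3 v1=G3 v2=G4 (m3)
bar 5: v0=D3 v1=B3 v2=C4 (m7)
bar 6: v0=G3 v1=E4 v2=B4 (M3)
bar 7: v0=F3 v1=F4 v2=C5 (P5)
  R1 @ bar1.0: F3/F4 P8 -> A3/A4 P8 similar
  R4 @ bar2.0: F3/B4 TT untreated
  R4 @ bar5.0: D3/C4 m7 untreated
  R2 @ bar6.0: B3/C4 m2 -> E4/B4 P5 similar
  R7 @ bar6.0: C4->B4 leap 11st
  R1 @ bar7.0: E4/B4 P5 -> F4/C5 P5 similar

No (6 violations)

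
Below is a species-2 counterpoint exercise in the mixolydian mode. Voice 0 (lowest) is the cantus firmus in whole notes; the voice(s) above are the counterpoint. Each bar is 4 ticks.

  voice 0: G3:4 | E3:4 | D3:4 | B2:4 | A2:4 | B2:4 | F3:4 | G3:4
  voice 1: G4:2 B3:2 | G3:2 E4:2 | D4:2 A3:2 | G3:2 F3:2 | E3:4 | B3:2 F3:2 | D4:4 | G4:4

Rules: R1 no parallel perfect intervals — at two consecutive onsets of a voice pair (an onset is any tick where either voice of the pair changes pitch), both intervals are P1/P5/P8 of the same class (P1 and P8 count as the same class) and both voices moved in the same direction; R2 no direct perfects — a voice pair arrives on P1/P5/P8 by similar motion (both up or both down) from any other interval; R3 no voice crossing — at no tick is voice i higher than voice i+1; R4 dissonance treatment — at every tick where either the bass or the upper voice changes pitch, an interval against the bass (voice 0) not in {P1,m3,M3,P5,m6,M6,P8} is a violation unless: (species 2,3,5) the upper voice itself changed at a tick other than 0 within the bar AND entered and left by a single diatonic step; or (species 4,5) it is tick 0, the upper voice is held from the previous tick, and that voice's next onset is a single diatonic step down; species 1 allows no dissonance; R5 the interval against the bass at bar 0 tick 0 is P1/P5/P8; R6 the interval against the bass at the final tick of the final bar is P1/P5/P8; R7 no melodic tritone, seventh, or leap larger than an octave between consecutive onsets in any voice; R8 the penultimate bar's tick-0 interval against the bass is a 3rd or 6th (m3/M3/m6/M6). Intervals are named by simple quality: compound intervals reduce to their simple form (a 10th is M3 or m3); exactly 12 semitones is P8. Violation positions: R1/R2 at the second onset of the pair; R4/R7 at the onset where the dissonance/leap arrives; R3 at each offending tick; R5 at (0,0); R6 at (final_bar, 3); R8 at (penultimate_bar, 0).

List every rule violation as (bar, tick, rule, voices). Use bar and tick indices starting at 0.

(2, 0, R1, (0, 1))
(4, 0, R2, (0, 1))
(5, 0, R2, (0, 1))
(5, 2, R4, (0, 1))
(5, 2, R7, (1,))
(6, 0, R7, (0,))
(7, 0, R2, (0, 1))

bar 0: v0=G3 v1=G4 downbeat P8
bar 1: v0=E3 v1=G3 downbeat m3
bar 2: v0=D3 v1=D4 downbeat P8
bar 3: v0=B2 v1=G3 downbeat m6
bar 4: v0=A2 v1=E3 downbeat P5
bar 5: v0=B2 v1=B3 downbeat P8
bar 6: v0=F3 v1=D4 downbeat M6
bar 7: v0=G3 v1=G4 downbeat P8
  -> R1 @ bar 2 tick 0 v(0, 1): E3/E4 P8 -> D3/D4 P8 similar
  -> R2 @ bar 4 tick 0 v(0, 1): B2/F3 TT -> A2/E3 P5 similar
  -> R2 @ bar 5 tick 0 v(0, 1): A2/E3 P5 -> B2/B3 P8 similar
  -> R4 @ bar 5 tick 2 v(0, 1): B2/F3 TT untreated
  -> R7 @ bar 5 tick 2 v(1,): B3->F3 leap 6st
  -> R7 @ bar 6 tick 0 v(0,): B2->F3 leap 6st
  -> R2 @ bar 7 tick 0 v(0, 1): F3/D4 M6 -> G3/G4 P8 similar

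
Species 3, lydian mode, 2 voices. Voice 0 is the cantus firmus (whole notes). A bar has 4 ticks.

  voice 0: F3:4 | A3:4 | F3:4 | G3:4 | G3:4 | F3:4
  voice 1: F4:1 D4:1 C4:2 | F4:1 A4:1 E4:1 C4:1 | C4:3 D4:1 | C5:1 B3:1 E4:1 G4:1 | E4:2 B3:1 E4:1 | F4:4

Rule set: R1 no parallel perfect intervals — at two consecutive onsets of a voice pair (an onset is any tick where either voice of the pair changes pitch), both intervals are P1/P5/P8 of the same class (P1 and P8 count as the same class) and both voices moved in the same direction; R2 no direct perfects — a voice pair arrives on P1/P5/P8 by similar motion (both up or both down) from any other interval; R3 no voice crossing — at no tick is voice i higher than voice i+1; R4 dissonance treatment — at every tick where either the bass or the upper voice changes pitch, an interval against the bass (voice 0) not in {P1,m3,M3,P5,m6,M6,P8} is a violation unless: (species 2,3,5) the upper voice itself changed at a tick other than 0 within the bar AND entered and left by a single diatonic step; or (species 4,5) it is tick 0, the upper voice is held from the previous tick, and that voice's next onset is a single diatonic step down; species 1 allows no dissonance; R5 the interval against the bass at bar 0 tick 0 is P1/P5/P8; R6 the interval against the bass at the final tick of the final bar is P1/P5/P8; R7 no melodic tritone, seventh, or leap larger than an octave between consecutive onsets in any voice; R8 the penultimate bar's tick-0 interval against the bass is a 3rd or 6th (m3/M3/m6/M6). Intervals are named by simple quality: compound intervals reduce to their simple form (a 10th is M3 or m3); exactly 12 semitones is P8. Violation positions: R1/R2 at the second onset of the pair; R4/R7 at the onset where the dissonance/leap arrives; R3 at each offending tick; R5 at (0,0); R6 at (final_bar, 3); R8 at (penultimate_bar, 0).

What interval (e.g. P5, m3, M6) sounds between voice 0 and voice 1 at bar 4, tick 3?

voice 0=G3 voice 1=E4 -> M6

M6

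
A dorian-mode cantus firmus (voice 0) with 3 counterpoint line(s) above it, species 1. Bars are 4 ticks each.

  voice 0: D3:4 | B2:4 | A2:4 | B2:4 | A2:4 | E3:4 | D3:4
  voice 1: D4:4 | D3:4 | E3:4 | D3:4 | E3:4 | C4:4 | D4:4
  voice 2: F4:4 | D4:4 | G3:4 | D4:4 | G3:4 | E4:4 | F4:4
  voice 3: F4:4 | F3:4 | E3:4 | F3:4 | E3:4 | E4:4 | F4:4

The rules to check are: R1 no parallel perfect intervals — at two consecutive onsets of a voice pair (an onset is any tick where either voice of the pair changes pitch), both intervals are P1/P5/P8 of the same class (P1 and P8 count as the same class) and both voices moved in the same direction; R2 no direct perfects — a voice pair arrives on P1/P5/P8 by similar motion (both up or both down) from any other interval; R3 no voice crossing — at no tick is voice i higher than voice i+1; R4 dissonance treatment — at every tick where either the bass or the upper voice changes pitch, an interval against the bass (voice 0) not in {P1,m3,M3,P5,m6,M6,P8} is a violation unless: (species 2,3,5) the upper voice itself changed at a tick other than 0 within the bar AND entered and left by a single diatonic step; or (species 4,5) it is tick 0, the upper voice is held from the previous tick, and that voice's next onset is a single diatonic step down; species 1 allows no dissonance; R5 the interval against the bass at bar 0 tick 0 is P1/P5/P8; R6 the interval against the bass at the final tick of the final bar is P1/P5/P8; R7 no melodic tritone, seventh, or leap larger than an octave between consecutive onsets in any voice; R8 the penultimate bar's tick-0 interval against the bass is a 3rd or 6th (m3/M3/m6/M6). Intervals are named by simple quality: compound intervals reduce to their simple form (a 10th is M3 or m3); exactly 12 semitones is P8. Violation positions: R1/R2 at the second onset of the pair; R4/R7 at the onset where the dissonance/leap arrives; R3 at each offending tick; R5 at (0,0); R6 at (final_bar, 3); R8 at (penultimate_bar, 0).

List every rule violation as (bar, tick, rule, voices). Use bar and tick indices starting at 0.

bar 0: v0=D3 v1=D4 v2=F4 v3=F4 downbeat m3
bar 1: v0=B2 v1=D3 v2=D4 v3=F3 downbeat TT
bar 2: v0=A2 v1=E3 v2=G3 v3=E3 downbeat P5
bar 3: v0=B2 v1=D3 v2=D4 v3=F3 downbeat TT
bar 4: v0=A2 v1=E3 v2=G3 v3=E3 downbeat P5
bar 5: v0=E3 v1=C4 v2=E4 v3=E4 downbeat P8
bar 6: v0=D3 v1=D4 v2=F4 v3=F4 downbeat m3
  -> R5 @ bar 0 tick 0 v(0, 2): opens on m3
  -> R5 @ bar 0 tick 0 v(0, 3): opens on m3
  -> R2 @ bar 1 tick 0 v(1, 2): D4/F4 m3 -> D3/D4 P8 similar
  -> R3 @ bar 1 tick 0 v(2, 3): D4 above F3
  -> R4 @ bar 1 tick 0 v(0, 3): B2/F3 TT untreated
  -> R3 @ bar 1 tick 1 v(2, 3): D4 above F3
  -> R3 @ bar 1 tick 2 v(2, 3): D4 above F3
  -> R3 @ bar 1 tick 3 v(2, 3): D4 above F3
  -> R2 @ bar 2 tick 0 v(0, 3): B2/F3 TT -> A2/E3 P5 similar
  -> R3 @ bar 2 tick 0 v(2, 3): G3 above E3
  -> R4 @ bar 2 tick 0 v(0, 2): A2/G3 m7 untreated
  -> R3 @ bar 2 tick 1 v(2, 3): G3 above E3
  -> R3 @ bar 2 tick 2 v(2, 3): G3 above E3
  -> R3 @ bar 2 tick 3 v(2, 3): G3 above E3
  -> R3 @ bar 3 tick 0 v(2, 3): D4 above F3
  -> R4 @ bar 3 tick 0 v(0, 3): B2/F3 TT untreated
  -> R3 @ bar 3 tick 1 v(2, 3): D4 above F3
  -> R3 @ bar 3 tick 2 v(2, 3): D4 above F3
  -> R3 @ bar 3 tick 3 v(2, 3): D4 above F3
  -> R2 @ bar 4 tick 0 v(0, 3): B2/F3 TT -> A2/E3 P5 similar
  -> R3 @ bar 4 tick 0 v(2, 3): G3 above E3
  -> R4 @ bar 4 tick 0 v(0, 2): A2/G3 m7 untreated
  -> R3 @ bar 4 tick 1 v(2, 3): G3 above E3
  -> R3 @ bar 4 tick 2 v(2, 3): G3 above E3
  -> R3 @ bar 4 tick 3 v(2, 3): G3 above E3
  -> R2 @ bar 5 tick 0 v(0, 2): A2/G3 m7 -> E3/E4 P8 similar
  -> R2 @ bar 5 tick 0 v(0, 3): A2/E3 P5 -> E3/E4 P8 similar
  -> R2 @ bar 5 tick 0 v(2, 3): G3/E3 m3 -> E4/E4 P1 similar
  -> R8 @ bar 5 tick 0 v(0, 2): penult P8 not 3rd/6th
  -> R8 @ bar 5 tick 0 v(0, 3): penult P8 not 3rd/6th
  -> R1 @ bar 6 tick 0 v(2, 3): E4/E4 P1 -> F4/F4 P1 similar
  -> R6 @ bar 6 tick 3 v(0, 2): closes on m3
  -> R6 @ bar 6 tick 3 v(0, 3): closes on m3

(0, 0, R5, (0, 2))
(0, 0, R5, (0, 3))
(1, 0, R2, (1, 2))
(1, 0, R3, (2, 3))
(1, 0, R4, (0, 3))
(1, 1, R3, (2, 3))
(1, 2, R3, (2, 3))
(1, 3, R3, (2, 3))
(2, 0, R2, (0, 3))
(2, 0, R3, (2, 3))
(2, 0, R4, (0, 2))
(2, 1, R3, (2, 3))
(2, 2, R3, (2, 3))
(2, 3, R3, (2, 3))
(3, 0, R3, (2, 3))
(3, 0, R4, (0, 3))
(3, 1, R3, (2, 3))
(3, 2, R3, (2, 3))
(3, 3, R3, (2, 3))
(4, 0, R2, (0, 3))
(4, 0, R3, (2, 3))
(4, 0, R4, (0, 2))
(4, 1, R3, (2, 3))
(4, 2, R3, (2, 3))
(4, 3, R3, (2, 3))
(5, 0, R2, (0, 2))
(5, 0, R2, (0, 3))
(5, 0, R2, (2, 3))
(5, 0, R8, (0, 2))
(5, 0, R8, (0, 3))
(6, 0, R1, (2, 3))
(6, 3, R6, (0, 2))
(6, 3, R6, (0, 3))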